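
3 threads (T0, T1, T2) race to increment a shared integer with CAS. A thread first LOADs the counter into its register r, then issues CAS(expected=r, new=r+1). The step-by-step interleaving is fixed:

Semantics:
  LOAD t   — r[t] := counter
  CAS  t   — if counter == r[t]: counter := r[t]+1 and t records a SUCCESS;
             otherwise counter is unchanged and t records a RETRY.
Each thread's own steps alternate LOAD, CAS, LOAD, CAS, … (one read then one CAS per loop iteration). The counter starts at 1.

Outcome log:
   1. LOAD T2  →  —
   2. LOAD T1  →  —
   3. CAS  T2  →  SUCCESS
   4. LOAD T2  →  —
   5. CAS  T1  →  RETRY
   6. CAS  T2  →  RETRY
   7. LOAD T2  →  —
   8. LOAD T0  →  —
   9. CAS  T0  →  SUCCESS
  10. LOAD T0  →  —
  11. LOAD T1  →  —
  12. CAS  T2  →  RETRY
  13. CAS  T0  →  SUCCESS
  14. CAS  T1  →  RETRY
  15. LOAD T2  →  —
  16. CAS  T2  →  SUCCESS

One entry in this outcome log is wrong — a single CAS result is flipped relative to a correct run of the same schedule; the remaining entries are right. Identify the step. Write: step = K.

Re-executing:
step 1: T2 LOAD ⇒ load; ctr=1 reg=1
step 2: T1 LOAD ⇒ load; ctr=1 reg=1
step 3: T2 CAS ⇒ ok; ctr=2 reg=1
step 4: T2 LOAD ⇒ load; ctr=2 reg=2
step 5: T1 CAS ⇒ retry; ctr=2 reg=1
step 6: T2 CAS ⇒ ok; ctr=3 reg=2
step 7: T2 LOAD ⇒ load; ctr=3 reg=3
step 8: T0 LOAD ⇒ load; ctr=3 reg=3
step 9: T0 CAS ⇒ ok; ctr=4 reg=3
step 10: T0 LOAD ⇒ load; ctr=4 reg=4
step 11: T1 LOAD ⇒ load; ctr=4 reg=4
step 12: T2 CAS ⇒ retry; ctr=4 reg=3
step 13: T0 CAS ⇒ ok; ctr=5 reg=4
step 14: T1 CAS ⇒ retry; ctr=5 reg=4
step 15: T2 LOAD ⇒ load; ctr=5 reg=5
step 16: T2 CAS ⇒ ok; ctr=6 reg=5
Log disagrees first at step 6.

step = 6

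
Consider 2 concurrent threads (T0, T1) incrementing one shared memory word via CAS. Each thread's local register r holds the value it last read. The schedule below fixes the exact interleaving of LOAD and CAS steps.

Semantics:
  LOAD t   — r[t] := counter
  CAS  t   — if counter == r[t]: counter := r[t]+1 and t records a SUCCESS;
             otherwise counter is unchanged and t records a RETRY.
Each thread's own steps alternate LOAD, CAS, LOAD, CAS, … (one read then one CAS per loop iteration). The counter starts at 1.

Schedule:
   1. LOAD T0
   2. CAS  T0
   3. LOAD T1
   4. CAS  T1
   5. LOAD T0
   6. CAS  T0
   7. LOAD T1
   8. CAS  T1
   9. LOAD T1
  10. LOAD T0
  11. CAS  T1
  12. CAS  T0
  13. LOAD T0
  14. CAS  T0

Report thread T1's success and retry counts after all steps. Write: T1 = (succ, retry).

T1 = (3, 0)

T0 LOAD — after: cnt=1, r=1 — load
T0 CAS — after: cnt=2, r=1 — ok
T1 LOAD — after: cnt=2, r=2 — load
T1 CAS — after: cnt=3, r=2 — ok
T0 LOAD — after: cnt=3, r=3 — load
T0 CAS — after: cnt=4, r=3 — ok
T1 LOAD — after: cnt=4, r=4 — load
T1 CAS — after: cnt=5, r=4 — ok
T1 LOAD — after: cnt=5, r=5 — load
T0 LOAD — after: cnt=5, r=5 — load
T1 CAS — after: cnt=6, r=5 — ok
T0 CAS — after: cnt=6, r=5 — retry
T0 LOAD — after: cnt=6, r=6 — load
T0 CAS — after: cnt=7, r=6 — ok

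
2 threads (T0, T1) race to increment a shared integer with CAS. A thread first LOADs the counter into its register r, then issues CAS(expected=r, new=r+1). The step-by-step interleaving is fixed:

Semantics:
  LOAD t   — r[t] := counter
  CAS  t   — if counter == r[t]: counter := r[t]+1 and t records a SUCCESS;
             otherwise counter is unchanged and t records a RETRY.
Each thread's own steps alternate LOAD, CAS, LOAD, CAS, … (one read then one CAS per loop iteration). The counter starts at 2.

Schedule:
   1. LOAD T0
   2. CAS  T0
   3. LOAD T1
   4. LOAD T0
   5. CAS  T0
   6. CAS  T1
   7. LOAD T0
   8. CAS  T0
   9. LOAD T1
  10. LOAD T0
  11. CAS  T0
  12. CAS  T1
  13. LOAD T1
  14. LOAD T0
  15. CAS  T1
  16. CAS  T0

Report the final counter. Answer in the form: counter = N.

T0 LOAD — after: cnt=2, r=2 — load
T0 CAS — after: cnt=3, r=2 — ok
T1 LOAD — after: cnt=3, r=3 — load
T0 LOAD — after: cnt=3, r=3 — load
T0 CAS — after: cnt=4, r=3 — ok
T1 CAS — after: cnt=4, r=3 — retry
T0 LOAD — after: cnt=4, r=4 — load
T0 CAS — after: cnt=5, r=4 — ok
T1 LOAD — after: cnt=5, r=5 — load
T0 LOAD — after: cnt=5, r=5 — load
T0 CAS — after: cnt=6, r=5 — ok
T1 CAS — after: cnt=6, r=5 — retry
T1 LOAD — after: cnt=6, r=6 — load
T0 LOAD — after: cnt=6, r=6 — load
T1 CAS — after: cnt=7, r=6 — ok
T0 CAS — after: cnt=7, r=6 — retry

counter = 7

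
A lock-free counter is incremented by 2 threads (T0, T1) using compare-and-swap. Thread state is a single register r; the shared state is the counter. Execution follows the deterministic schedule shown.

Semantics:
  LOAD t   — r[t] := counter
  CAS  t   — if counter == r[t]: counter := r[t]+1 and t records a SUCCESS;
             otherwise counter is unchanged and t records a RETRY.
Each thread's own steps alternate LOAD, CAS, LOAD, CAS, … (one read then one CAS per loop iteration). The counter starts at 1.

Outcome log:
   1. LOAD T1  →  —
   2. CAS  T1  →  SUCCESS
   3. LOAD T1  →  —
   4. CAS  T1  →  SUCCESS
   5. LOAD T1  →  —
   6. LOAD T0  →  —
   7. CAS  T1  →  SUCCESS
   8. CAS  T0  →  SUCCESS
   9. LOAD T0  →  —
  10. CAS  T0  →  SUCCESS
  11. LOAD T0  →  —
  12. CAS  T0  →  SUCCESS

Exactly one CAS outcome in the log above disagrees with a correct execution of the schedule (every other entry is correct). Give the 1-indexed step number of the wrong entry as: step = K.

Reference trace:
1. LOAD T1 → mem=1 r[T1]=1 [LOAD]
2. CAS T1 → mem=2 r[T1]=1 [OK]
3. LOAD T1 → mem=2 r[T1]=2 [LOAD]
4. CAS T1 → mem=3 r[T1]=2 [OK]
5. LOAD T1 → mem=3 r[T1]=3 [LOAD]
6. LOAD T0 → mem=3 r[T0]=3 [LOAD]
7. CAS T1 → mem=4 r[T1]=3 [OK]
8. CAS T0 → mem=4 r[T0]=3 [RETRY]
9. LOAD T0 → mem=4 r[T0]=4 [LOAD]
10. CAS T0 → mem=5 r[T0]=4 [OK]
11. LOAD T0 → mem=5 r[T0]=5 [LOAD]
12. CAS T0 → mem=6 r[T0]=5 [OK]
Log disagrees first at step 8.

step = 8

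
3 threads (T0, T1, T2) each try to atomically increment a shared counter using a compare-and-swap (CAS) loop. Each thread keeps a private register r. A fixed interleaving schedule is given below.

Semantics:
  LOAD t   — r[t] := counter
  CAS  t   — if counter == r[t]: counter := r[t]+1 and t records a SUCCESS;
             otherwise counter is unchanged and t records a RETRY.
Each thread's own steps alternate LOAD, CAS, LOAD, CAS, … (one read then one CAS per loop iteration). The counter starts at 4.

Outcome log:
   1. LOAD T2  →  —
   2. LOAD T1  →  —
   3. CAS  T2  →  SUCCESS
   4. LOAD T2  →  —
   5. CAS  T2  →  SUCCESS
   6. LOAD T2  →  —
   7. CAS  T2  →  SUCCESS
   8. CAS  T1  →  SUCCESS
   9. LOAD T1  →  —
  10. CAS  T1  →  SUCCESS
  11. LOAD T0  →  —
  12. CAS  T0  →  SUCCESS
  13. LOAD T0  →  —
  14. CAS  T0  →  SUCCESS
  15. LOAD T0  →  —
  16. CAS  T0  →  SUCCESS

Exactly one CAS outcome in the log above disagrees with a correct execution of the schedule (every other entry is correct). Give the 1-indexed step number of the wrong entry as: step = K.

Reference trace:
step 1: T2 LOAD ⇒ load; ctr=4 reg=4
step 2: T1 LOAD ⇒ load; ctr=4 reg=4
step 3: T2 CAS ⇒ ok; ctr=5 reg=4
step 4: T2 LOAD ⇒ load; ctr=5 reg=5
step 5: T2 CAS ⇒ ok; ctr=6 reg=5
step 6: T2 LOAD ⇒ load; ctr=6 reg=6
step 7: T2 CAS ⇒ ok; ctr=7 reg=6
step 8: T1 CAS ⇒ retry; ctr=7 reg=4
step 9: T1 LOAD ⇒ load; ctr=7 reg=7
step 10: T1 CAS ⇒ ok; ctr=8 reg=7
step 11: T0 LOAD ⇒ load; ctr=8 reg=8
step 12: T0 CAS ⇒ ok; ctr=9 reg=8
step 13: T0 LOAD ⇒ load; ctr=9 reg=9
step 14: T0 CAS ⇒ ok; ctr=10 reg=9
step 15: T0 LOAD ⇒ load; ctr=10 reg=10
step 16: T0 CAS ⇒ ok; ctr=11 reg=10
Mismatch at 8.

step = 8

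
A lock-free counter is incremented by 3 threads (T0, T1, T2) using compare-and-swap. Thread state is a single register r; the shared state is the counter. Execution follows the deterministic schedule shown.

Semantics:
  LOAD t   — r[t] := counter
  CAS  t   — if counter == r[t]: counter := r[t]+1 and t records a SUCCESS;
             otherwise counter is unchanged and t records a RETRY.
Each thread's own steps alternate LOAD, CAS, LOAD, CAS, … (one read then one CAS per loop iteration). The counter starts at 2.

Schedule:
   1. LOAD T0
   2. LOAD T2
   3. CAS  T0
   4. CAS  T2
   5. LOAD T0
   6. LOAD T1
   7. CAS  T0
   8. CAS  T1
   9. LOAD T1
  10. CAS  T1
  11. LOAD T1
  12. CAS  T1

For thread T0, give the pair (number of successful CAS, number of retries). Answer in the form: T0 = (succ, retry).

T0 = (2, 0)

step 1: T0 LOAD ⇒ load; ctr=2 reg=2
step 2: T2 LOAD ⇒ load; ctr=2 reg=2
step 3: T0 CAS ⇒ ok; ctr=3 reg=2
step 4: T2 CAS ⇒ retry; ctr=3 reg=2
step 5: T0 LOAD ⇒ load; ctr=3 reg=3
step 6: T1 LOAD ⇒ load; ctr=3 reg=3
step 7: T0 CAS ⇒ ok; ctr=4 reg=3
step 8: T1 CAS ⇒ retry; ctr=4 reg=3
step 9: T1 LOAD ⇒ load; ctr=4 reg=4
step 10: T1 CAS ⇒ ok; ctr=5 reg=4
step 11: T1 LOAD ⇒ load; ctr=5 reg=5
step 12: T1 CAS ⇒ ok; ctr=6 reg=5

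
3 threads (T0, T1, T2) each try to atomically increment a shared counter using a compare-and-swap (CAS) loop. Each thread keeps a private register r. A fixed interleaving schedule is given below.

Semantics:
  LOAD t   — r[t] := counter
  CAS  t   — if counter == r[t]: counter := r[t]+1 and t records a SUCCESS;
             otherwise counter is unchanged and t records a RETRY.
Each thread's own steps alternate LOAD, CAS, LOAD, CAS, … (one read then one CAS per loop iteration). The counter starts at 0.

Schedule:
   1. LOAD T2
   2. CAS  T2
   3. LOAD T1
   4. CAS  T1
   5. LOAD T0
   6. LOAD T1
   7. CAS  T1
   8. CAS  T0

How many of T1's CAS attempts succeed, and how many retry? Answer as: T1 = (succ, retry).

T1 = (2, 0)

1. LOAD T2 → mem=0 r[T2]=0 [LOAD]
2. CAS T2 → mem=1 r[T2]=0 [OK]
3. LOAD T1 → mem=1 r[T1]=1 [LOAD]
4. CAS T1 → mem=2 r[T1]=1 [OK]
5. LOAD T0 → mem=2 r[T0]=2 [LOAD]
6. LOAD T1 → mem=2 r[T1]=2 [LOAD]
7. CAS T1 → mem=3 r[T1]=2 [OK]
8. CAS T0 → mem=3 r[T0]=2 [RETRY]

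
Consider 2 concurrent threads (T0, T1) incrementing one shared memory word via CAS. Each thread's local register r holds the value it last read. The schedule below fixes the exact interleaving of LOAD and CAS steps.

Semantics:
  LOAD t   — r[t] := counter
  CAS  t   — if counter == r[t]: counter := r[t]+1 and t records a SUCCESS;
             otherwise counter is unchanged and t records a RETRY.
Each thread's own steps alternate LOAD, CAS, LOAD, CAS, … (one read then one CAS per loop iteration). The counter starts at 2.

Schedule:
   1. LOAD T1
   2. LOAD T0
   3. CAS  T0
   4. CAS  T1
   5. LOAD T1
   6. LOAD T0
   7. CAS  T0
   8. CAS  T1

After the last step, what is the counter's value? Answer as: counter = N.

1. LOAD T1 → mem=2 r[T1]=2 [LOAD]
2. LOAD T0 → mem=2 r[T0]=2 [LOAD]
3. CAS T0 → mem=3 r[T0]=2 [OK]
4. CAS T1 → mem=3 r[T1]=2 [RETRY]
5. LOAD T1 → mem=3 r[T1]=3 [LOAD]
6. LOAD T0 → mem=3 r[T0]=3 [LOAD]
7. CAS T0 → mem=4 r[T0]=3 [OK]
8. CAS T1 → mem=4 r[T1]=3 [RETRY]

counter = 4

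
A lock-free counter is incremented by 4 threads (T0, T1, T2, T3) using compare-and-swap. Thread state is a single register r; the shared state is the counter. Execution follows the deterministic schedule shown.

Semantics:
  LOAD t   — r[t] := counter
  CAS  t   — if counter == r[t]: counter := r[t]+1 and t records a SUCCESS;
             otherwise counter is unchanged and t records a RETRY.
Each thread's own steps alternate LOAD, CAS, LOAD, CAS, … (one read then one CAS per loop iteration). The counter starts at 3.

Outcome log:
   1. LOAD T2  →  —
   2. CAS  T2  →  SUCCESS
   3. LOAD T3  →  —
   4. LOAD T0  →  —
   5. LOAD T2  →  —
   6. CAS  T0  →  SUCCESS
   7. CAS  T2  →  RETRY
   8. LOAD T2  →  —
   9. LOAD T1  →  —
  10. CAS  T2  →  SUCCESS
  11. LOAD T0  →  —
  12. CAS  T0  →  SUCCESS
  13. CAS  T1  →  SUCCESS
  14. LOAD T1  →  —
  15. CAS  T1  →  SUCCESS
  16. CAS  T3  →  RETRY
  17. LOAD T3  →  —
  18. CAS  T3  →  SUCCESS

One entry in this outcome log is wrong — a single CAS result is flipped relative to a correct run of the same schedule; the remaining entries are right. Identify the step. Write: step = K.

step = 13

Correct run:
step 1: T2 LOAD ⇒ load; ctr=3 reg=3
step 2: T2 CAS ⇒ ok; ctr=4 reg=3
step 3: T3 LOAD ⇒ load; ctr=4 reg=4
step 4: T0 LOAD ⇒ load; ctr=4 reg=4
step 5: T2 LOAD ⇒ load; ctr=4 reg=4
step 6: T0 CAS ⇒ ok; ctr=5 reg=4
step 7: T2 CAS ⇒ retry; ctr=5 reg=4
step 8: T2 LOAD ⇒ load; ctr=5 reg=5
step 9: T1 LOAD ⇒ load; ctr=5 reg=5
step 10: T2 CAS ⇒ ok; ctr=6 reg=5
step 11: T0 LOAD ⇒ load; ctr=6 reg=6
step 12: T0 CAS ⇒ ok; ctr=7 reg=6
step 13: T1 CAS ⇒ retry; ctr=7 reg=5
step 14: T1 LOAD ⇒ load; ctr=7 reg=7
step 15: T1 CAS ⇒ ok; ctr=8 reg=7
step 16: T3 CAS ⇒ retry; ctr=8 reg=4
step 17: T3 LOAD ⇒ load; ctr=8 reg=8
step 18: T3 CAS ⇒ ok; ctr=9 reg=8
Flip is step 13.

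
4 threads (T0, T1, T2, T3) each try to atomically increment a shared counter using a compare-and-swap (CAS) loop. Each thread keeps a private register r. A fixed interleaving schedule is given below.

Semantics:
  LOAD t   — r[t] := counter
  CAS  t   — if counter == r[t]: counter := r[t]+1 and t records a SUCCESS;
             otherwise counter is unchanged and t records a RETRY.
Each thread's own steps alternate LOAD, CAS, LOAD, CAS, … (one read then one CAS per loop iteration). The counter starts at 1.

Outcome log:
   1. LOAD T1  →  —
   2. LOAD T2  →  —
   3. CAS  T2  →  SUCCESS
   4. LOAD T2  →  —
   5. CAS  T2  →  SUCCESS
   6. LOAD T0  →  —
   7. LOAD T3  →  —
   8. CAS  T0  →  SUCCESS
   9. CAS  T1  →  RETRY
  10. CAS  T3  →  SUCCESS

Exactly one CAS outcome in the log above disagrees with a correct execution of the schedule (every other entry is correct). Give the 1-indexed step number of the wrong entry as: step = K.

step = 10

Re-executing:
1. LOAD T1 → mem=1 r[T1]=1 [LOAD]
2. LOAD T2 → mem=1 r[T2]=1 [LOAD]
3. CAS T2 → mem=2 r[T2]=1 [OK]
4. LOAD T2 → mem=2 r[T2]=2 [LOAD]
5. CAS T2 → mem=3 r[T2]=2 [OK]
6. LOAD T0 → mem=3 r[T0]=3 [LOAD]
7. LOAD T3 → mem=3 r[T3]=3 [LOAD]
8. CAS T0 → mem=4 r[T0]=3 [OK]
9. CAS T1 → mem=4 r[T1]=1 [RETRY]
10. CAS T3 → mem=4 r[T3]=3 [RETRY]
Log disagrees first at step 10.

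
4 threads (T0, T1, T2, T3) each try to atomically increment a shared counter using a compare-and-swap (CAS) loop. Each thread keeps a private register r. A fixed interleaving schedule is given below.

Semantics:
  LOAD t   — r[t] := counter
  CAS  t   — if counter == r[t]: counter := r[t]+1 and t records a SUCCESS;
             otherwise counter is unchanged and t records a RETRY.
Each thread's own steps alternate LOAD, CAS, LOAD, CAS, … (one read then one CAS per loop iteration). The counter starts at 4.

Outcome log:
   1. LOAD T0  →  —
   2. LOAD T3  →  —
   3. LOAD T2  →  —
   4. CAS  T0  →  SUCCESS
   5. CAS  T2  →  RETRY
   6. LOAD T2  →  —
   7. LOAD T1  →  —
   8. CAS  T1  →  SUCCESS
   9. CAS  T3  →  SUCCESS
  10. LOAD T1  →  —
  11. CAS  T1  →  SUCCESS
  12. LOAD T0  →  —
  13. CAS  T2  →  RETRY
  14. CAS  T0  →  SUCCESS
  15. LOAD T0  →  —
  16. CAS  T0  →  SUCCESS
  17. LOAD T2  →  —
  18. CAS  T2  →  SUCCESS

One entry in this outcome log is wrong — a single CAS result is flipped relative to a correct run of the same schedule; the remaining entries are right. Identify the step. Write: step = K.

step = 9

Reference trace:
1. LOAD T0 → mem=4 r[T0]=4 [LOAD]
2. LOAD T3 → mem=4 r[T3]=4 [LOAD]
3. LOAD T2 → mem=4 r[T2]=4 [LOAD]
4. CAS T0 → mem=5 r[T0]=4 [OK]
5. CAS T2 → mem=5 r[T2]=4 [RETRY]
6. LOAD T2 → mem=5 r[T2]=5 [LOAD]
7. LOAD T1 → mem=5 r[T1]=5 [LOAD]
8. CAS T1 → mem=6 r[T1]=5 [OK]
9. CAS T3 → mem=6 r[T3]=4 [RETRY]
10. LOAD T1 → mem=6 r[T1]=6 [LOAD]
11. CAS T1 → mem=7 r[T1]=6 [OK]
12. LOAD T0 → mem=7 r[T0]=7 [LOAD]
13. CAS T2 → mem=7 r[T2]=5 [RETRY]
14. CAS T0 → mem=8 r[T0]=7 [OK]
15. LOAD T0 → mem=8 r[T0]=8 [LOAD]
16. CAS T0 → mem=9 r[T0]=8 [OK]
17. LOAD T2 → mem=9 r[T2]=9 [LOAD]
18. CAS T2 → mem=10 r[T2]=9 [OK]
Flip is step 9.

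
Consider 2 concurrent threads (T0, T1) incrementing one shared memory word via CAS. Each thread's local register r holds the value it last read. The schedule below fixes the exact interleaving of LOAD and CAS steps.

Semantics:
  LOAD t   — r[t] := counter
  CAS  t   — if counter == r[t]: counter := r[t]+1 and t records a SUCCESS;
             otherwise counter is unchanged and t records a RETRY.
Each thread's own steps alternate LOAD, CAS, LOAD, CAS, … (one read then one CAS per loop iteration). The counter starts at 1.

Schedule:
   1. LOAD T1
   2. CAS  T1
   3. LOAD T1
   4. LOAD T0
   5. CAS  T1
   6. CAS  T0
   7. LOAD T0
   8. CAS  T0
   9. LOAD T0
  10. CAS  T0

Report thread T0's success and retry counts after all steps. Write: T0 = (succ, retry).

step 1: T1 LOAD ⇒ load; ctr=1 reg=1
step 2: T1 CAS ⇒ ok; ctr=2 reg=1
step 3: T1 LOAD ⇒ load; ctr=2 reg=2
step 4: T0 LOAD ⇒ load; ctr=2 reg=2
step 5: T1 CAS ⇒ ok; ctr=3 reg=2
step 6: T0 CAS ⇒ retry; ctr=3 reg=2
step 7: T0 LOAD ⇒ load; ctr=3 reg=3
step 8: T0 CAS ⇒ ok; ctr=4 reg=3
step 9: T0 LOAD ⇒ load; ctr=4 reg=4
step 10: T0 CAS ⇒ ok; ctr=5 reg=4

T0 = (2, 1)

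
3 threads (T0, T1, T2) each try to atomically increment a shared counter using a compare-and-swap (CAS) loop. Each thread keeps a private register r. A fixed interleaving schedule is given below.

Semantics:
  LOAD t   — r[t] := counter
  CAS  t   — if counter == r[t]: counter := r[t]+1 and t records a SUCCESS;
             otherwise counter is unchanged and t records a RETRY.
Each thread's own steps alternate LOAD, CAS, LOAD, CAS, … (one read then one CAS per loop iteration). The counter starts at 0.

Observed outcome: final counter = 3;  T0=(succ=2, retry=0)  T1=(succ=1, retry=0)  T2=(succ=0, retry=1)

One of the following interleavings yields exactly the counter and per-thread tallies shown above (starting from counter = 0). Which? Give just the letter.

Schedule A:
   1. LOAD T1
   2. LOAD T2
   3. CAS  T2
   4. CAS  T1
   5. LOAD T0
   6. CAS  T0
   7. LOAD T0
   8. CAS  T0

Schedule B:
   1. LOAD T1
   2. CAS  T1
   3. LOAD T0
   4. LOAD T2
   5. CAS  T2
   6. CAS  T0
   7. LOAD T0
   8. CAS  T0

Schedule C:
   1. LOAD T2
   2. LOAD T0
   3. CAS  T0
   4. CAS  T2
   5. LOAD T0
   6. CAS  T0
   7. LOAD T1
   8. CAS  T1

C

Simulating candidate C:
[1] T2.load  rd  (counter 0, T2.r 0)
[2] T0.load  rd  (counter 0, T0.r 0)
[3] T0.cas  hit  (counter 1, T0.r 0)
[4] T2.cas  miss  (counter 1, T2.r 0)
[5] T0.load  rd  (counter 1, T0.r 1)
[6] T0.cas  hit  (counter 2, T0.r 1)
[7] T1.load  rd  (counter 2, T1.r 2)
[8] T1.cas  hit  (counter 3, T1.r 2)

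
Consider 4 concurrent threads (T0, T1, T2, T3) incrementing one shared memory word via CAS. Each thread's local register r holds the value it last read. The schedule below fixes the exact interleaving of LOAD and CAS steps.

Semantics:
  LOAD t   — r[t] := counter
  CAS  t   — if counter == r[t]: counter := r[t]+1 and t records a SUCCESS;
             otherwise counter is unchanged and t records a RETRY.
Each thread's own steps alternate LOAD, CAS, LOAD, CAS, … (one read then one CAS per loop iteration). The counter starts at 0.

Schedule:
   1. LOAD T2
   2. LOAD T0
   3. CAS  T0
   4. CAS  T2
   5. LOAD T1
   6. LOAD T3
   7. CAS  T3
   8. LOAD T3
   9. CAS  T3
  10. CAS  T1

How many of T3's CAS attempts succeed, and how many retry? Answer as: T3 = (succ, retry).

T3 = (2, 0)

step 1: T2 LOAD ⇒ load; ctr=0 reg=0
step 2: T0 LOAD ⇒ load; ctr=0 reg=0
step 3: T0 CAS ⇒ ok; ctr=1 reg=0
step 4: T2 CAS ⇒ retry; ctr=1 reg=0
step 5: T1 LOAD ⇒ load; ctr=1 reg=1
step 6: T3 LOAD ⇒ load; ctr=1 reg=1
step 7: T3 CAS ⇒ ok; ctr=2 reg=1
step 8: T3 LOAD ⇒ load; ctr=2 reg=2
step 9: T3 CAS ⇒ ok; ctr=3 reg=2
step 10: T1 CAS ⇒ retry; ctr=3 reg=1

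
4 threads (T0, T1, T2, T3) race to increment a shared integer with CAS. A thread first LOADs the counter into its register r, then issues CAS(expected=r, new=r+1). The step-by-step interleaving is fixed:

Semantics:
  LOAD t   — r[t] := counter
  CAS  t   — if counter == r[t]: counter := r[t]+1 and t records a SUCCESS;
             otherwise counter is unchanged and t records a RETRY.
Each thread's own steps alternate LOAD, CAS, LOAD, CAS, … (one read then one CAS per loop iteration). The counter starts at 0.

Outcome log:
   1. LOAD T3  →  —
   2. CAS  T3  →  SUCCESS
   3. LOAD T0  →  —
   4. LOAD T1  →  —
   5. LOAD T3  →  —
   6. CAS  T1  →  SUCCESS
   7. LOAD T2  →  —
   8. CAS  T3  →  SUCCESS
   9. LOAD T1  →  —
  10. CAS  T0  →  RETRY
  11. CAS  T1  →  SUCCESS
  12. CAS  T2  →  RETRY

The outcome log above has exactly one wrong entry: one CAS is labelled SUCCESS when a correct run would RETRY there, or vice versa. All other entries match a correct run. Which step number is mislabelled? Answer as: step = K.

step = 8

Reference trace:
T3 LOAD — after: cnt=0, r=0 — load
T3 CAS — after: cnt=1, r=0 — ok
T0 LOAD — after: cnt=1, r=1 — load
T1 LOAD — after: cnt=1, r=1 — load
T3 LOAD — after: cnt=1, r=1 — load
T1 CAS — after: cnt=2, r=1 — ok
T2 LOAD — after: cnt=2, r=2 — load
T3 CAS — after: cnt=2, r=1 — retry
T1 LOAD — after: cnt=2, r=2 — load
T0 CAS — after: cnt=2, r=1 — retry
T1 CAS — after: cnt=3, r=2 — ok
T2 CAS — after: cnt=3, r=2 — retry
Flip is step 8.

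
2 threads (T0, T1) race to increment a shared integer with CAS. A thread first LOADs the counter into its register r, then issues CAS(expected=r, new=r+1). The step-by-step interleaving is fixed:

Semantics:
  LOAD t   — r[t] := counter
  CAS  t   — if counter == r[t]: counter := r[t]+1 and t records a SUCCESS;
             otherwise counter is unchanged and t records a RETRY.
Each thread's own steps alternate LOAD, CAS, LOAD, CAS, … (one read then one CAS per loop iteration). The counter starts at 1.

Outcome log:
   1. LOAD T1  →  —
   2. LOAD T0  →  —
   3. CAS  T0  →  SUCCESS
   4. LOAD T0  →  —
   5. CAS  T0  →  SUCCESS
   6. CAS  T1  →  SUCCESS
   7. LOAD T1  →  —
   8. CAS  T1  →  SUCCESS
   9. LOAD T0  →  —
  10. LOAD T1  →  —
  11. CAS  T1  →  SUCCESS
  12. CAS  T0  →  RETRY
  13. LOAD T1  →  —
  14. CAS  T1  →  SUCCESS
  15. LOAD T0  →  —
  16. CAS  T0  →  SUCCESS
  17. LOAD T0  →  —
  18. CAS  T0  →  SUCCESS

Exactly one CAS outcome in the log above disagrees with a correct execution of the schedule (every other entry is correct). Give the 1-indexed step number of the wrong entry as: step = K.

Correct run:
[1] T1.load  rd  (counter 1, T1.r 1)
[2] T0.load  rd  (counter 1, T0.r 1)
[3] T0.cas  hit  (counter 2, T0.r 1)
[4] T0.load  rd  (counter 2, T0.r 2)
[5] T0.cas  hit  (counter 3, T0.r 2)
[6] T1.cas  miss  (counter 3, T1.r 1)
[7] T1.load  rd  (counter 3, T1.r 3)
[8] T1.cas  hit  (counter 4, T1.r 3)
[9] T0.load  rd  (counter 4, T0.r 4)
[10] T1.load  rd  (counter 4, T1.r 4)
[11] T1.cas  hit  (counter 5, T1.r 4)
[12] T0.cas  miss  (counter 5, T0.r 4)
[13] T1.load  rd  (counter 5, T1.r 5)
[14] T1.cas  hit  (counter 6, T1.r 5)
[15] T0.load  rd  (counter 6, T0.r 6)
[16] T0.cas  hit  (counter 7, T0.r 6)
[17] T0.load  rd  (counter 7, T0.r 7)
[18] T0.cas  hit  (counter 8, T0.r 7)
Flip is step 6.

step = 6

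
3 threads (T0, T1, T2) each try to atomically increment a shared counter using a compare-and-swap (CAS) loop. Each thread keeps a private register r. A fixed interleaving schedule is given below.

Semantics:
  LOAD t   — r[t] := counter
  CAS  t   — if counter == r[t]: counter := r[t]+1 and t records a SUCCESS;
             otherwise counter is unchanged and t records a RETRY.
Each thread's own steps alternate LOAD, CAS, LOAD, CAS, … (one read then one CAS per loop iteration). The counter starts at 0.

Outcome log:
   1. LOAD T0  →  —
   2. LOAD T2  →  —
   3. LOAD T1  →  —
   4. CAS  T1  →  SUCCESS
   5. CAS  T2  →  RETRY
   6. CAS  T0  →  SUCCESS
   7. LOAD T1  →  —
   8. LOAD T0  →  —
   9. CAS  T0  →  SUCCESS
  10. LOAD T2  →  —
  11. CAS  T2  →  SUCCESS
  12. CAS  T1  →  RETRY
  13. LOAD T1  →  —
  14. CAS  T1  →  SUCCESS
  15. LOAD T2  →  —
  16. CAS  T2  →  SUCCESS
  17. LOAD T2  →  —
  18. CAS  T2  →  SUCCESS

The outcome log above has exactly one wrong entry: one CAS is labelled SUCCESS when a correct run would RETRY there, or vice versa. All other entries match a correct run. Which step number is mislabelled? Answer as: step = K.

step = 6

Correct run:
1. LOAD T0 → mem=0 r[T0]=0 [LOAD]
2. LOAD T2 → mem=0 r[T2]=0 [LOAD]
3. LOAD T1 → mem=0 r[T1]=0 [LOAD]
4. CAS T1 → mem=1 r[T1]=0 [OK]
5. CAS T2 → mem=1 r[T2]=0 [RETRY]
6. CAS T0 → mem=1 r[T0]=0 [RETRY]
7. LOAD T1 → mem=1 r[T1]=1 [LOAD]
8. LOAD T0 → mem=1 r[T0]=1 [LOAD]
9. CAS T0 → mem=2 r[T0]=1 [OK]
10. LOAD T2 → mem=2 r[T2]=2 [LOAD]
11. CAS T2 → mem=3 r[T2]=2 [OK]
12. CAS T1 → mem=3 r[T1]=1 [RETRY]
13. LOAD T1 → mem=3 r[T1]=3 [LOAD]
14. CAS T1 → mem=4 r[T1]=3 [OK]
15. LOAD T2 → mem=4 r[T2]=4 [LOAD]
16. CAS T2 → mem=5 r[T2]=4 [OK]
17. LOAD T2 → mem=5 r[T2]=5 [LOAD]
18. CAS T2 → mem=6 r[T2]=5 [OK]
Mismatch at 6.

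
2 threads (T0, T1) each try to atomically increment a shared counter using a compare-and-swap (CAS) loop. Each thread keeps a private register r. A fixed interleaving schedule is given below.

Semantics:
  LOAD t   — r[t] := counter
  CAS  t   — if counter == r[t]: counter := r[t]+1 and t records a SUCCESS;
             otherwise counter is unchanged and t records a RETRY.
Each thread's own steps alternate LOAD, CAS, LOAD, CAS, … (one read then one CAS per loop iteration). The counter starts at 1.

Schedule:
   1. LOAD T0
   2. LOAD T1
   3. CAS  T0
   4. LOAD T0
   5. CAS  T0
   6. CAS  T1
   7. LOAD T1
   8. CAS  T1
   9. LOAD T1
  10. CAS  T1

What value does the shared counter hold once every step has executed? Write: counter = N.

T0 LOAD — after: cnt=1, r=1 — load
T1 LOAD — after: cnt=1, r=1 — load
T0 CAS — after: cnt=2, r=1 — ok
T0 LOAD — after: cnt=2, r=2 — load
T0 CAS — after: cnt=3, r=2 — ok
T1 CAS — after: cnt=3, r=1 — retry
T1 LOAD — after: cnt=3, r=3 — load
T1 CAS — after: cnt=4, r=3 — ok
T1 LOAD — after: cnt=4, r=4 — load
T1 CAS — after: cnt=5, r=4 — ok

counter = 5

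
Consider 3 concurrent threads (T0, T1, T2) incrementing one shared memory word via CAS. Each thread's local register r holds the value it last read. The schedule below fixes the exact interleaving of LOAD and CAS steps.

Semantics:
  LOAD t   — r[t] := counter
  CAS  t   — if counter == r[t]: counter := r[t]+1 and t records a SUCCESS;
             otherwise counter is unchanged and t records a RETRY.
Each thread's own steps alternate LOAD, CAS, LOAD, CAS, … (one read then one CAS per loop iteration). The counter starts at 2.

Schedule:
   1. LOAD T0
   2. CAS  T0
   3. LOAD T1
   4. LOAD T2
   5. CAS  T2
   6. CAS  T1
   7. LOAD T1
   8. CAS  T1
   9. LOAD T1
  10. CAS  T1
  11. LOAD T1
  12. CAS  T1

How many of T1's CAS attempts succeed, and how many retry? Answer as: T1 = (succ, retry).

T1 = (3, 1)

[1] T0.load  rd  (counter 2, T0.r 2)
[2] T0.cas  hit  (counter 3, T0.r 2)
[3] T1.load  rd  (counter 3, T1.r 3)
[4] T2.load  rd  (counter 3, T2.r 3)
[5] T2.cas  hit  (counter 4, T2.r 3)
[6] T1.cas  miss  (counter 4, T1.r 3)
[7] T1.load  rd  (counter 4, T1.r 4)
[8] T1.cas  hit  (counter 5, T1.r 4)
[9] T1.load  rd  (counter 5, T1.r 5)
[10] T1.cas  hit  (counter 6, T1.r 5)
[11] T1.load  rd  (counter 6, T1.r 6)
[12] T1.cas  hit  (counter 7, T1.r 6)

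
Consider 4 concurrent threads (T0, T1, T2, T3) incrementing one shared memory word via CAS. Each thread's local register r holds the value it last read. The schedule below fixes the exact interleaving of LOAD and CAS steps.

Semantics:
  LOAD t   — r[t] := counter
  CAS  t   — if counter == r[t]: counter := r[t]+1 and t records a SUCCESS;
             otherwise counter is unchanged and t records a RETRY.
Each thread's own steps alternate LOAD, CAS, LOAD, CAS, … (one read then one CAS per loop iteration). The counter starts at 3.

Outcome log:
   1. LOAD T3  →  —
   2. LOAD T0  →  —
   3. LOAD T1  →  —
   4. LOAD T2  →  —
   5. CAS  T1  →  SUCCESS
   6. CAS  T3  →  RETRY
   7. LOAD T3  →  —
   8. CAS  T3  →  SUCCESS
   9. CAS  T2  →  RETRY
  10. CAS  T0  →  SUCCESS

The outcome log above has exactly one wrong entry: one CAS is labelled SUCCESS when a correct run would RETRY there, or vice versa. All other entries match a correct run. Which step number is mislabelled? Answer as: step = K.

step = 10

Re-executing:
step 1: T3 LOAD ⇒ load; ctr=3 reg=3
step 2: T0 LOAD ⇒ load; ctr=3 reg=3
step 3: T1 LOAD ⇒ load; ctr=3 reg=3
step 4: T2 LOAD ⇒ load; ctr=3 reg=3
step 5: T1 CAS ⇒ ok; ctr=4 reg=3
step 6: T3 CAS ⇒ retry; ctr=4 reg=3
step 7: T3 LOAD ⇒ load; ctr=4 reg=4
step 8: T3 CAS ⇒ ok; ctr=5 reg=4
step 9: T2 CAS ⇒ retry; ctr=5 reg=3
step 10: T0 CAS ⇒ retry; ctr=5 reg=3
Mismatch at 10.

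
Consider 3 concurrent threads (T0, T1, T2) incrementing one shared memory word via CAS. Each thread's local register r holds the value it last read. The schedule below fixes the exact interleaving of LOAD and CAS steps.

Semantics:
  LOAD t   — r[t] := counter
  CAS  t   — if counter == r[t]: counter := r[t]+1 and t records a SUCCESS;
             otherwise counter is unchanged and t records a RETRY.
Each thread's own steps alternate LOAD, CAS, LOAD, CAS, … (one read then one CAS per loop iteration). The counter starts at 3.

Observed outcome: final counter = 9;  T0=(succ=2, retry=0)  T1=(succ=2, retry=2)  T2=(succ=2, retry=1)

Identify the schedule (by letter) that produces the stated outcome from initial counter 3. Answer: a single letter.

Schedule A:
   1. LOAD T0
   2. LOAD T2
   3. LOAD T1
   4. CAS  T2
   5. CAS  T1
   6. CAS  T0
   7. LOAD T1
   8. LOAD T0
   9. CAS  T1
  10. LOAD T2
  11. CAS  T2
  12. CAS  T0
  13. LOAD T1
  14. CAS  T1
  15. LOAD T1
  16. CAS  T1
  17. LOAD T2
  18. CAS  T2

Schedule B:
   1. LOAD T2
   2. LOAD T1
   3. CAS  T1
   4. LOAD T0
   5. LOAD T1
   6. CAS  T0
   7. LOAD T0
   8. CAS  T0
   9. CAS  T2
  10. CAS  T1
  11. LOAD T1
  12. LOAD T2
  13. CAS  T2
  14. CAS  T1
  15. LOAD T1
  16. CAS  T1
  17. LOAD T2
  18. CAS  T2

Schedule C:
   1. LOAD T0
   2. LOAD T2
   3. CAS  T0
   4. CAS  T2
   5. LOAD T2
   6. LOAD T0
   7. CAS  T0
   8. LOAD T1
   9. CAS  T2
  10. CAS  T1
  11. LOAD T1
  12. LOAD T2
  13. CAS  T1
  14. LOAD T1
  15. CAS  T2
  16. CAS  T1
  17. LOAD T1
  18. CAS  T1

Run B:
step 1: T2 LOAD ⇒ load; ctr=3 reg=3
step 2: T1 LOAD ⇒ load; ctr=3 reg=3
step 3: T1 CAS ⇒ ok; ctr=4 reg=3
step 4: T0 LOAD ⇒ load; ctr=4 reg=4
step 5: T1 LOAD ⇒ load; ctr=4 reg=4
step 6: T0 CAS ⇒ ok; ctr=5 reg=4
step 7: T0 LOAD ⇒ load; ctr=5 reg=5
step 8: T0 CAS ⇒ ok; ctr=6 reg=5
step 9: T2 CAS ⇒ retry; ctr=6 reg=3
step 10: T1 CAS ⇒ retry; ctr=6 reg=4
step 11: T1 LOAD ⇒ load; ctr=6 reg=6
step 12: T2 LOAD ⇒ load; ctr=6 reg=6
step 13: T2 CAS ⇒ ok; ctr=7 reg=6
step 14: T1 CAS ⇒ retry; ctr=7 reg=6
step 15: T1 LOAD ⇒ load; ctr=7 reg=7
step 16: T1 CAS ⇒ ok; ctr=8 reg=7
step 17: T2 LOAD ⇒ load; ctr=8 reg=8
step 18: T2 CAS ⇒ ok; ctr=9 reg=8

B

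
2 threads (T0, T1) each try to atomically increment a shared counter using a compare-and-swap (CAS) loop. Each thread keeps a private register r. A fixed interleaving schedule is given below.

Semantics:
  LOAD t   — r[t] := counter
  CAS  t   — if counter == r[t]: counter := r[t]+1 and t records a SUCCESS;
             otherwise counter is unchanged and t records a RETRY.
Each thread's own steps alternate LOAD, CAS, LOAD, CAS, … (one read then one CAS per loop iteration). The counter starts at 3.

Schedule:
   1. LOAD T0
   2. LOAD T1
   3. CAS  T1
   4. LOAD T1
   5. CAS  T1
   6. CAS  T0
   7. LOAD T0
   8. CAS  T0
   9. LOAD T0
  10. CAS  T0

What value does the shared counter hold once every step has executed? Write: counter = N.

1. LOAD T0 → mem=3 r[T0]=3 [LOAD]
2. LOAD T1 → mem=3 r[T1]=3 [LOAD]
3. CAS T1 → mem=4 r[T1]=3 [OK]
4. LOAD T1 → mem=4 r[T1]=4 [LOAD]
5. CAS T1 → mem=5 r[T1]=4 [OK]
6. CAS T0 → mem=5 r[T0]=3 [RETRY]
7. LOAD T0 → mem=5 r[T0]=5 [LOAD]
8. CAS T0 → mem=6 r[T0]=5 [OK]
9. LOAD T0 → mem=6 r[T0]=6 [LOAD]
10. CAS T0 → mem=7 r[T0]=6 [OK]

counter = 7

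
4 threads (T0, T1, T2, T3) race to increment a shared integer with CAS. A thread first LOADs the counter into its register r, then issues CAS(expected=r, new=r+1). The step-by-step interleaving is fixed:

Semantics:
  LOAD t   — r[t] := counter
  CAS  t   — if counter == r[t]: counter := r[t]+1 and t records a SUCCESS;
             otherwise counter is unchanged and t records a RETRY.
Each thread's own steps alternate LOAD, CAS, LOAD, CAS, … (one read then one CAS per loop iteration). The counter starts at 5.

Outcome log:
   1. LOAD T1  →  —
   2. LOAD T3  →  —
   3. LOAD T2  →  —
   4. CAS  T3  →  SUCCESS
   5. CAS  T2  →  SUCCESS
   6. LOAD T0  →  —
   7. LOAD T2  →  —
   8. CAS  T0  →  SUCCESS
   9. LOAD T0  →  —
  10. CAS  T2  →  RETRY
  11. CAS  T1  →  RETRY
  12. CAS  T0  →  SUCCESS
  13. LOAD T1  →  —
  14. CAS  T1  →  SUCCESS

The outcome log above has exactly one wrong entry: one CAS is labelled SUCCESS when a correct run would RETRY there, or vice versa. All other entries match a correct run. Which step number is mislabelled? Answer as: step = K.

step = 5

Re-executing:
step 1: T1 LOAD ⇒ load; ctr=5 reg=5
step 2: T3 LOAD ⇒ load; ctr=5 reg=5
step 3: T2 LOAD ⇒ load; ctr=5 reg=5
step 4: T3 CAS ⇒ ok; ctr=6 reg=5
step 5: T2 CAS ⇒ retry; ctr=6 reg=5
step 6: T0 LOAD ⇒ load; ctr=6 reg=6
step 7: T2 LOAD ⇒ load; ctr=6 reg=6
step 8: T0 CAS ⇒ ok; ctr=7 reg=6
step 9: T0 LOAD ⇒ load; ctr=7 reg=7
step 10: T2 CAS ⇒ retry; ctr=7 reg=6
step 11: T1 CAS ⇒ retry; ctr=7 reg=5
step 12: T0 CAS ⇒ ok; ctr=8 reg=7
step 13: T1 LOAD ⇒ load; ctr=8 reg=8
step 14: T1 CAS ⇒ ok; ctr=9 reg=8
Flip is step 5.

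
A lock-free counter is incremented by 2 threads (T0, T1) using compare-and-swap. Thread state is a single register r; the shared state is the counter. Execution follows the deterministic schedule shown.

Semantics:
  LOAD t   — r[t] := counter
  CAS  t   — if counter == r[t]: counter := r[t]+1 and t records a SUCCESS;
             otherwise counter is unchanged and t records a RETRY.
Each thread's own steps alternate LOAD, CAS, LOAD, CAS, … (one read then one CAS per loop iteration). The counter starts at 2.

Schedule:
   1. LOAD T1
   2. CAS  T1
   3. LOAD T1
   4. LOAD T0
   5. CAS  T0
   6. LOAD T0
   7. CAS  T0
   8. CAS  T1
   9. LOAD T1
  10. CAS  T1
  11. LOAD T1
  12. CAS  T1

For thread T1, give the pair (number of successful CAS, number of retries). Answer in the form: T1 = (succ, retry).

T1 = (3, 1)

   1) LOAD T1:  M=2  r_T1=2
   2) CAS  T1:  M=3  r_T1=2 ✓
   3) LOAD T1:  M=3  r_T1=3
   4) LOAD T0:  M=3  r_T0=3
   5) CAS  T0:  M=4  r_T0=3 ✓
   6) LOAD T0:  M=4  r_T0=4
   7) CAS  T0:  M=5  r_T0=4 ✓
   8) CAS  T1:  M=5  r_T1=3 ✗
   9) LOAD T1:  M=5  r_T1=5
  10) CAS  T1:  M=6  r_T1=5 ✓
  11) LOAD T1:  M=6  r_T1=6
  12) CAS  T1:  M=7  r_T1=6 ✓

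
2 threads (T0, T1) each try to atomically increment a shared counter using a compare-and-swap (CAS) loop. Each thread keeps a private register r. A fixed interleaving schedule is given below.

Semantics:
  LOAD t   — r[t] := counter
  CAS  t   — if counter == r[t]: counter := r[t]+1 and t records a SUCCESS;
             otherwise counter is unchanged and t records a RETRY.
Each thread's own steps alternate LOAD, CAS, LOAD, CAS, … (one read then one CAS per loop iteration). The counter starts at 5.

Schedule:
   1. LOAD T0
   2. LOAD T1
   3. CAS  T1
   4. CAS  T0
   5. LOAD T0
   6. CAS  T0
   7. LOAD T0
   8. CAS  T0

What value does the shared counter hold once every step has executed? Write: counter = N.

counter = 8

T0 LOAD — after: cnt=5, r=5 — load
T1 LOAD — after: cnt=5, r=5 — load
T1 CAS — after: cnt=6, r=5 — ok
T0 CAS — after: cnt=6, r=5 — retry
T0 LOAD — after: cnt=6, r=6 — load
T0 CAS — after: cnt=7, r=6 — ok
T0 LOAD — after: cnt=7, r=7 — load
T0 CAS — after: cnt=8, r=7 — ok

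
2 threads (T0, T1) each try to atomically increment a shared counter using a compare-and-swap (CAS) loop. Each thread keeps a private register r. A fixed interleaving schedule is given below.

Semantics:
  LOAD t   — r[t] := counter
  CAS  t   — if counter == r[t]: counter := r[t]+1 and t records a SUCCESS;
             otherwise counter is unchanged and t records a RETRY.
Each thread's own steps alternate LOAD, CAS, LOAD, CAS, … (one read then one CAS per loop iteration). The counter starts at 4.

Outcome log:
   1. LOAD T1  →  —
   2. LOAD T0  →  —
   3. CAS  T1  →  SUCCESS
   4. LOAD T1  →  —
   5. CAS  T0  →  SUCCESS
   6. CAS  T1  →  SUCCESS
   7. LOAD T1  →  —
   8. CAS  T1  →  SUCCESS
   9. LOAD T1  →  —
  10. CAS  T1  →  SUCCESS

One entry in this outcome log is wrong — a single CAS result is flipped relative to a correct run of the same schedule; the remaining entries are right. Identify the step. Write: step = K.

step = 5

Reference trace:
1. LOAD T1 → mem=4 r[T1]=4 [LOAD]
2. LOAD T0 → mem=4 r[T0]=4 [LOAD]
3. CAS T1 → mem=5 r[T1]=4 [OK]
4. LOAD T1 → mem=5 r[T1]=5 [LOAD]
5. CAS T0 → mem=5 r[T0]=4 [RETRY]
6. CAS T1 → mem=6 r[T1]=5 [OK]
7. LOAD T1 → mem=6 r[T1]=6 [LOAD]
8. CAS T1 → mem=7 r[T1]=6 [OK]
9. LOAD T1 → mem=7 r[T1]=7 [LOAD]
10. CAS T1 → mem=8 r[T1]=7 [OK]
Flip is step 5.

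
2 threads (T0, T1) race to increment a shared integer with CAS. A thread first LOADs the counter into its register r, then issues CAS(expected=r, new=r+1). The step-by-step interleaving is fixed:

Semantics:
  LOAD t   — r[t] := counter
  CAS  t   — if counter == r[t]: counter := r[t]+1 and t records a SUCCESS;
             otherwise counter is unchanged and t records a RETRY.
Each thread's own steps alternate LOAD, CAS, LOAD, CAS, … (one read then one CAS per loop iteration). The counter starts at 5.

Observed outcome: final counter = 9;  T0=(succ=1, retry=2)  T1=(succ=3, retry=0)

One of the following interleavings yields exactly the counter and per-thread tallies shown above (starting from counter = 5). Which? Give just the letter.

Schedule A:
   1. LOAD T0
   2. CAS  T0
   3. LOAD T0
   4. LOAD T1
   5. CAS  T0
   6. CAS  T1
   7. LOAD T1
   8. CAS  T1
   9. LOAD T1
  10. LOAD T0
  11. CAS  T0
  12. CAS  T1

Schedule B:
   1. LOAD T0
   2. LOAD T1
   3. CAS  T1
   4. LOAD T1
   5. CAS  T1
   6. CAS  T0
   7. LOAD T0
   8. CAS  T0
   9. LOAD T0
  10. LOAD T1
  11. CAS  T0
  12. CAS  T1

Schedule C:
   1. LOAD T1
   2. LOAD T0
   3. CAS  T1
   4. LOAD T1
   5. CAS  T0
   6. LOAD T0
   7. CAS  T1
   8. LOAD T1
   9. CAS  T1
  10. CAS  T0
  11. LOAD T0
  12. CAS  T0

Run C:
step 1: T1 LOAD ⇒ load; ctr=5 reg=5
step 2: T0 LOAD ⇒ load; ctr=5 reg=5
step 3: T1 CAS ⇒ ok; ctr=6 reg=5
step 4: T1 LOAD ⇒ load; ctr=6 reg=6
step 5: T0 CAS ⇒ retry; ctr=6 reg=5
step 6: T0 LOAD ⇒ load; ctr=6 reg=6
step 7: T1 CAS ⇒ ok; ctr=7 reg=6
step 8: T1 LOAD ⇒ load; ctr=7 reg=7
step 9: T1 CAS ⇒ ok; ctr=8 reg=7
step 10: T0 CAS ⇒ retry; ctr=8 reg=6
step 11: T0 LOAD ⇒ load; ctr=8 reg=8
step 12: T0 CAS ⇒ ok; ctr=9 reg=8

C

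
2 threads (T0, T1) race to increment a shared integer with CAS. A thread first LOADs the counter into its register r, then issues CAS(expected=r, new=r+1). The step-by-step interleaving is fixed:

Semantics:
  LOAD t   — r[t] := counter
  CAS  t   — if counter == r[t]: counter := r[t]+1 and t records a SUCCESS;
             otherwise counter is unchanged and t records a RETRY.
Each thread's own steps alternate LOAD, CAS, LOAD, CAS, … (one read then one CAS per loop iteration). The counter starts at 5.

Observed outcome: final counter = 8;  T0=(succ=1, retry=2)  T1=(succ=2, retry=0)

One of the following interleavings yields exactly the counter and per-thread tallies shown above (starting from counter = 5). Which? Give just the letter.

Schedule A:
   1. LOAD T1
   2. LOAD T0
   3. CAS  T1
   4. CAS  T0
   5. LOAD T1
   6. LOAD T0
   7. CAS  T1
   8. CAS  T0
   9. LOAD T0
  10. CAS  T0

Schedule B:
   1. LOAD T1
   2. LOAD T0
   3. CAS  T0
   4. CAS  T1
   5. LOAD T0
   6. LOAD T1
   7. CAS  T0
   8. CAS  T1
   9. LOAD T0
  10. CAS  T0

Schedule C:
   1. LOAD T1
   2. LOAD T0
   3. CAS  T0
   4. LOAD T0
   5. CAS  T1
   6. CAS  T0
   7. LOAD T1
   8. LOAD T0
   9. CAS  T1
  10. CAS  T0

A

Run A:
step 1: T1 LOAD ⇒ load; ctr=5 reg=5
step 2: T0 LOAD ⇒ load; ctr=5 reg=5
step 3: T1 CAS ⇒ ok; ctr=6 reg=5
step 4: T0 CAS ⇒ retry; ctr=6 reg=5
step 5: T1 LOAD ⇒ load; ctr=6 reg=6
step 6: T0 LOAD ⇒ load; ctr=6 reg=6
step 7: T1 CAS ⇒ ok; ctr=7 reg=6
step 8: T0 CAS ⇒ retry; ctr=7 reg=6
step 9: T0 LOAD ⇒ load; ctr=7 reg=7
step 10: T0 CAS ⇒ ok; ctr=8 reg=7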